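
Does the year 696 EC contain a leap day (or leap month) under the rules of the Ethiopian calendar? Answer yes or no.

no

696 mod 4 = 0; in the Ethiopian calendar a year is leap when year mod 4 = 3, so it is a common year.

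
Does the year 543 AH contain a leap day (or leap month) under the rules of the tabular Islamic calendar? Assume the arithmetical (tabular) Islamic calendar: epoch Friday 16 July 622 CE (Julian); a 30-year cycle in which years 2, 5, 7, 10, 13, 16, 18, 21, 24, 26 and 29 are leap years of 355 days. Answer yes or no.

Year 543 AH is year 3 of its 30-year cycle; leap positions are 2, 5, 7, 10, 13, 16, 18, 21, 24, 26, 29, so it is a common year (354 days).

no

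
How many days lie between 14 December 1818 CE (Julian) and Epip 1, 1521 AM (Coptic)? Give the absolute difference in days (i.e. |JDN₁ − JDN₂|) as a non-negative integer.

First date → JDN 2385430; second date → JDN 2380510.
The interval is |2385430 − 2380510| = 4920 days.

4920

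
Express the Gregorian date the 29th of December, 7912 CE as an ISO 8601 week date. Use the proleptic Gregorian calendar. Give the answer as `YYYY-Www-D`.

7912-W52-7

The weekday is Sunday (ISO weekday 7).
That Sunday belongs to ISO week 52 of ISO year 7912.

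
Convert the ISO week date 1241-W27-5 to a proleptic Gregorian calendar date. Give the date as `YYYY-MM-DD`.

1241-07-05

ISO week 1 of 1241 is the week containing the first Thursday of 1241.
Week 27, day 5 (Friday) lands on 1241-07-05.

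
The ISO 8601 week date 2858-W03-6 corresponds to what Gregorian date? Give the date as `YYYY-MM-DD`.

2858-01-19

ISO week 1 of 2858 is the week containing the first Thursday of 2858.
Week 3, day 6 (Saturday) lands on 2858-01-19.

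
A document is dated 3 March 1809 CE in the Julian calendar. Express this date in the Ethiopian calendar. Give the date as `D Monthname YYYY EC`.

Both dates share Julian Day Number 2381857; in the Ethiopian calendar that is 7 Megabit 1801 EC.

7 Megabit 1801 EC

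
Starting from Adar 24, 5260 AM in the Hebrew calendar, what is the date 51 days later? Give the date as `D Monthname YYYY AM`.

JDN of Adar 24, 5260 AM = 2268987.
2268987 + 51 = 2269038.
JDN 2269038 in the Hebrew calendar is 16 Iyar 5260 AM.

16 Iyar 5260 AM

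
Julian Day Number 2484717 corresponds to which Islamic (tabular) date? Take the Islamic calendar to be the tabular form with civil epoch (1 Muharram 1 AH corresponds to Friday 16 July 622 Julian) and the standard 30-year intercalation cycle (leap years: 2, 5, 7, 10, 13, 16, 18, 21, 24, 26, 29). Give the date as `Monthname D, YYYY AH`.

JDN 2484717 is 27 October 2090 in the Gregorian calendar.
In the tabular Islamic calendar that day is Jumada al-Awwal 3, 1514 AH.

Jumada al-Awwal 3, 1514 AH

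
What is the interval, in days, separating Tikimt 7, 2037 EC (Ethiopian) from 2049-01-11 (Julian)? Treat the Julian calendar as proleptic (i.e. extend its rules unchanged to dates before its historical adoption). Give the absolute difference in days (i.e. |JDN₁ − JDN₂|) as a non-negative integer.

1560

First date → JDN 2467906; second date → JDN 2469466.
The interval is |2467906 − 2469466| = 1560 days.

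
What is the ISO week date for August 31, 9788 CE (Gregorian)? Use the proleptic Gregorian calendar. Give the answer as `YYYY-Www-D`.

The weekday is Sunday (ISO weekday 7).
That Sunday belongs to ISO week 35 of ISO year 9788.

9788-W35-7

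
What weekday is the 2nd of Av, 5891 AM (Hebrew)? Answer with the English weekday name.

Equivalently 26 July 2131 Gregorian, JDN 2499598.
2499598 ≡ 3 (mod 7); counting from Monday = 0 gives Thursday.

Thursday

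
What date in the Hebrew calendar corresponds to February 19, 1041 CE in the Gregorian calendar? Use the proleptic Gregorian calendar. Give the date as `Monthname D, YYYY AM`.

Julian Day Number of the source date = 2101327.
Converting JDN 2101327 to the Hebrew calendar gives 8 Adar 4801 AM.

Adar 8, 4801 AM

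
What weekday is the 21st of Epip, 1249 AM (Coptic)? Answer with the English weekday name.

This is JDN 2281182 (25 July 1533 Gregorian).
JDN 2281182 mod 7 = 1, and JDN 0 was a Monday, so this is a Tuesday.

Tuesday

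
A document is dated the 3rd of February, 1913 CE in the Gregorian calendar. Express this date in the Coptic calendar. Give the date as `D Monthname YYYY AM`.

Julian Day Number of the source date = 2419802.
Converting JDN 2419802 to the Coptic calendar gives 26 Tobi 1629 AM.

26 Tobi 1629 AM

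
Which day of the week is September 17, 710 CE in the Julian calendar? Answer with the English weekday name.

Wednesday

This is JDN 1980645 (21 September 710 Gregorian).
Since JDN mod 7 = 2 (0 = Monday), the day is Wednesday.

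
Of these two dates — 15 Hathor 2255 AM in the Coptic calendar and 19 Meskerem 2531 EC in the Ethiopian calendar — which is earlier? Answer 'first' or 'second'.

First date → JDN 2648377; second date → JDN 2648321.
JDN 2648321 < JDN 2648377, so the second date is earlier.

second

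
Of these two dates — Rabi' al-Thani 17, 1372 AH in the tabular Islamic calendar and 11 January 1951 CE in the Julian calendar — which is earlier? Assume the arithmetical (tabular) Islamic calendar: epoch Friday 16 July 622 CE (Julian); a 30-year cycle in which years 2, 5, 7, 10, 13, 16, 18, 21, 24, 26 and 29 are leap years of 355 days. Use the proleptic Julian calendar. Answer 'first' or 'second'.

First date → JDN 2434382; second date → JDN 2433671.
JDN 2433671 < JDN 2434382, so the second date is earlier.

second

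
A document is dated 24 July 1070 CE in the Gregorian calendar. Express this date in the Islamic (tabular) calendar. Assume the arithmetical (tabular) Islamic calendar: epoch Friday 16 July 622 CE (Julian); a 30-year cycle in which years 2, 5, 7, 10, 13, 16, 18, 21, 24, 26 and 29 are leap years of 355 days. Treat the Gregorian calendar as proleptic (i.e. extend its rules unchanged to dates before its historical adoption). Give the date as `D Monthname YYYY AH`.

Julian Day Number of the source date = 2112074.
Converting JDN 2112074 to the tabular Islamic calendar gives 6 Shawwal 462 AH.

6 Shawwal 462 AH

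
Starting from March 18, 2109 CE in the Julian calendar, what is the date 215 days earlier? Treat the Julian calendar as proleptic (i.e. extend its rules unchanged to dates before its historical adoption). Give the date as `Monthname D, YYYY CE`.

August 15, 2108 CE

JDN of March 18, 2109 CE = 2491447.
2491447 − 215 = 2491232.
JDN 2491232 in the Julian calendar is August 15, 2108 CE.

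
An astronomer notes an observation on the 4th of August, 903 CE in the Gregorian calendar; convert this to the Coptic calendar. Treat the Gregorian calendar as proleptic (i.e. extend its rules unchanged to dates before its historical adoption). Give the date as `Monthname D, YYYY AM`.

Mesori 6, 619 AM

Julian Day Number of the source date = 2051089.
Converting JDN 2051089 to the Coptic calendar gives 6 Mesori 619 AM.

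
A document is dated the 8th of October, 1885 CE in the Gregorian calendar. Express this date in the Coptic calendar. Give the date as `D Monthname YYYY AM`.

Julian Day Number of the source date = 2409823.
Converting JDN 2409823 to the Coptic calendar gives 29 Thout 1602 AM.

29 Thout 1602 AM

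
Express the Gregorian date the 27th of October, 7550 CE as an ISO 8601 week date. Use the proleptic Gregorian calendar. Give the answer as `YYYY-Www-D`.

The weekday is Friday (ISO weekday 5).
That Friday belongs to ISO week 43 of ISO year 7550.

7550-W43-5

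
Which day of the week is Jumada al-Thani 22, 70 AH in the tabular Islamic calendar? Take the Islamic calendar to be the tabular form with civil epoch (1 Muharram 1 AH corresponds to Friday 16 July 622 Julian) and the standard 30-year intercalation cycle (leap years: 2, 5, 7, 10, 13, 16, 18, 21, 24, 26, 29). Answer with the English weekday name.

In the proleptic Gregorian calendar this is 14 December 689 (JDN 1973060).
Since JDN mod 7 = 5 (0 = Monday), the day is Saturday.

Saturday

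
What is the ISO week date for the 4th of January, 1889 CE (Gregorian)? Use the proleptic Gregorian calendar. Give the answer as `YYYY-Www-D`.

1889-W01-5

The weekday is Friday (ISO weekday 5).
That Friday belongs to ISO week 1 of ISO year 1889.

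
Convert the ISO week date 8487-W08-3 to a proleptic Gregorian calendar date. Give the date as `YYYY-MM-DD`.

ISO week 1 of 8487 is the week containing the first Thursday of 8487.
Week 8, day 3 (Wednesday) lands on 8487-02-19.

8487-02-19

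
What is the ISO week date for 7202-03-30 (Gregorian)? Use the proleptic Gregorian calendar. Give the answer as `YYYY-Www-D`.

7202-W13-6

The weekday is Saturday (ISO weekday 6).
That Saturday belongs to ISO week 13 of ISO year 7202.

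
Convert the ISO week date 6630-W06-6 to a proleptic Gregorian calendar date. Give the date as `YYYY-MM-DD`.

6630-02-13

ISO week 1 of 6630 is the week containing the first Thursday of 6630.
Week 6, day 6 (Saturday) lands on 6630-02-13.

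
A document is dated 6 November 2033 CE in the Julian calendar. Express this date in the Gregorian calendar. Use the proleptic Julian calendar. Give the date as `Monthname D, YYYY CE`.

For dates in this range the Gregorian date is 13 days ahead of the Julian.
6 November 2033 Julian + 13 days → 19 November 2033 Gregorian.

November 19, 2033 CE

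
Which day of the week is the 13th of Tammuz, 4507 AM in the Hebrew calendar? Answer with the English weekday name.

Sunday

This is JDN 1994075 (29 June 747 Gregorian).
Since JDN mod 7 = 6 (0 = Monday), the day is Sunday.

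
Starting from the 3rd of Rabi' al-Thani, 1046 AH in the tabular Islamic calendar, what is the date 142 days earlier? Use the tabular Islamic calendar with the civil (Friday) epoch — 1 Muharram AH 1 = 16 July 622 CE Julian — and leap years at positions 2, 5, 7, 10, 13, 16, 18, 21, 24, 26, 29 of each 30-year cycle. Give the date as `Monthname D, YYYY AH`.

Dhu al-Qa'dah 9, 1045 AH

The starting date is JDN 2318844; 2318844 − 142 = 2318702.
JDN 2318702 corresponds to Dhu al-Qa'dah 9, 1045 AH.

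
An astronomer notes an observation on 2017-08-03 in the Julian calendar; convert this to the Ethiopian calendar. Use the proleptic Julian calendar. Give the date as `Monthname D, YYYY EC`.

Both dates share Julian Day Number 2457982; in the Ethiopian calendar that is 10 Nehase 2009 EC.

Nehase 10, 2009 EC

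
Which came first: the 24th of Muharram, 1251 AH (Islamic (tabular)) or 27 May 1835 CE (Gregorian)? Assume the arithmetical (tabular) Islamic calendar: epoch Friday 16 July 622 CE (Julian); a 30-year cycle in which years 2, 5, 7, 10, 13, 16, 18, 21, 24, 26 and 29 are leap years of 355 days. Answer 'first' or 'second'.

First date → JDN 2391421; second date → JDN 2391426.
JDN 2391421 < JDN 2391426, so the first date is earlier.

first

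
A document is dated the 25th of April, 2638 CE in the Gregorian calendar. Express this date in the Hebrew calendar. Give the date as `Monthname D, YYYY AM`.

Nisan 19, 6398 AM

Julian Day Number of the source date = 2684684.
Converting JDN 2684684 to the Hebrew calendar gives 19 Nisan 6398 AM.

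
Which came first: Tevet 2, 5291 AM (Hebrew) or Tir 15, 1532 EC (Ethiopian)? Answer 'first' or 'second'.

first

Converting both to JDN: 2280246 vs 2283553; the smaller is the first.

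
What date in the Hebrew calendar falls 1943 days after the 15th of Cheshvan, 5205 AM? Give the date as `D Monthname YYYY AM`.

The starting date is JDN 2248780; 2248780 + 1943 = 2250723.
JDN 2250723 corresponds to 10 Adar 5210 AM.

10 Adar 5210 AM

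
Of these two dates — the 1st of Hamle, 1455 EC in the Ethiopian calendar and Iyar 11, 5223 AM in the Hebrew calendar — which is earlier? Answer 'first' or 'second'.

Converting both to JDN: 2255594 vs 2255539; the smaller is the second.

second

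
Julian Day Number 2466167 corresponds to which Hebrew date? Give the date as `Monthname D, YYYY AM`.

Tevet 27, 5800 AM

JDN 2466167 is 13 January 2040 in the Gregorian calendar.
In the Hebrew calendar that day is Tevet 27, 5800 AM.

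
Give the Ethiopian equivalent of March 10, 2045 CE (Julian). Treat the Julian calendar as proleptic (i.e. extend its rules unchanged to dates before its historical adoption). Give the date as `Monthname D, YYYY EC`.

Megabit 14, 2037 EC

Julian Day Number of the source date = 2468063.
Converting JDN 2468063 to the Ethiopian calendar gives 14 Megabit 2037 EC.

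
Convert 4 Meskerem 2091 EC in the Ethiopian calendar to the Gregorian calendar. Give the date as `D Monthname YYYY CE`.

14 September 2098 CE

Both dates share Julian Day Number 2487596; in the Gregorian calendar that is 14 September 2098 CE.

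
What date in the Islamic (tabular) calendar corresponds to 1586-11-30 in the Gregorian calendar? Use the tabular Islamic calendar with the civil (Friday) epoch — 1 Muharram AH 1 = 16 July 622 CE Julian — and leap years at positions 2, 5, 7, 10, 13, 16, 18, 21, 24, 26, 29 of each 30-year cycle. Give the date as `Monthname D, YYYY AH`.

Both dates share Julian Day Number 2300668; in the tabular Islamic calendar that is 18 Dhu al-Hijjah 994 AH.

Dhu al-Hijjah 18, 994 AH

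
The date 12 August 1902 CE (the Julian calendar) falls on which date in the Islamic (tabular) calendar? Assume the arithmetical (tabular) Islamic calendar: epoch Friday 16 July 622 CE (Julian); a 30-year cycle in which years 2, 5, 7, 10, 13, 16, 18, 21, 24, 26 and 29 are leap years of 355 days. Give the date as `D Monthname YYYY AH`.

The source date corresponds to 25 August 1902 in the Gregorian calendar (JDN 2415987).
That day falls on 20 Jumada al-Awwal 1320 AH in the tabular Islamic calendar.

20 Jumada al-Awwal 1320 AH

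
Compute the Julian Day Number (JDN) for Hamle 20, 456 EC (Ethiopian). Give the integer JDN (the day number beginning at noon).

Equivalently 15 July 464 (proleptic Gregorian).
JDN 2400001 is 17 November 1858 CE (Gregorian), MJD 0; the target day is −509272 days from there, so JDN = 1890729.

1890729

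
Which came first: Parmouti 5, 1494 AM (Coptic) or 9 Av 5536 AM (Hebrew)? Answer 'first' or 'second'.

second

First date → JDN 2370562; second date → JDN 2369937.
JDN 2369937 < JDN 2370562, so the second date is earlier.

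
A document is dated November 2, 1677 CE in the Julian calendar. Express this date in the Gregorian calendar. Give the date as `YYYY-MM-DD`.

At this point the Julian calendar is 10 days behind the Gregorian.
2 November 1677 Julian + 10 days → 12 November 1677 Gregorian.

1677-11-12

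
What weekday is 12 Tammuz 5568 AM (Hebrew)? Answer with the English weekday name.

Equivalently 7 July 1808 Gregorian, JDN 2381606.
Since JDN mod 7 = 3 (0 = Monday), the day is Thursday.

Thursday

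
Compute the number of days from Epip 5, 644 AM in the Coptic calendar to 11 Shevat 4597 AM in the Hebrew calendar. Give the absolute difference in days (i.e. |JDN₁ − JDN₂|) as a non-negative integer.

33397

First date → JDN 2060190; second date → JDN 2026793.
The interval is |2060190 − 2026793| = 33397 days.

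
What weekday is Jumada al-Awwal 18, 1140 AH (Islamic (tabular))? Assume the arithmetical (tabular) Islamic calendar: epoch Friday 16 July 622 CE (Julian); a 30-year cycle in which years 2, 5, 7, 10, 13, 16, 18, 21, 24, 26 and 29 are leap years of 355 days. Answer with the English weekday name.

Equivalently 1 January 1728 Gregorian, JDN 2352199.
Since JDN mod 7 = 3 (0 = Monday), the day is Thursday.

Thursday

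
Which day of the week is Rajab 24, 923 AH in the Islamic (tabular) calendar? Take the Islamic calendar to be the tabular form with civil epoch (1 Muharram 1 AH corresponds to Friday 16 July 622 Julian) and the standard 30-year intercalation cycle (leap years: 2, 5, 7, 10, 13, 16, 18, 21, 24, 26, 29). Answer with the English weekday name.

This is JDN 2275366 (22 August 1517 Gregorian).
2275366 ≡ 2 (mod 7); counting from Monday = 0 gives Wednesday.

Wednesday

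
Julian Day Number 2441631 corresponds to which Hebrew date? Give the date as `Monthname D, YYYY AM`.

Kislev 3, 5733 AM

The Gregorian equivalent of JDN 2441631 is 9 November 1972.
In the Hebrew calendar that day is Kislev 3, 5733 AM.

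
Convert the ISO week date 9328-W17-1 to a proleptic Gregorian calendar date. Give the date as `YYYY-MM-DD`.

ISO week 1 of 9328 is the week containing the first Thursday of 9328.
Week 17, day 1 (Monday) lands on 9328-04-19.

9328-04-19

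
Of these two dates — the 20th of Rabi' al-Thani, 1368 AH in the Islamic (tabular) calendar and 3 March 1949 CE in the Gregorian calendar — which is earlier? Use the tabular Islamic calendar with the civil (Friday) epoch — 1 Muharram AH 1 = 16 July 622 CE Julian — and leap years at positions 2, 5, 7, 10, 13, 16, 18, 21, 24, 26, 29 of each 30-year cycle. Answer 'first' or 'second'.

Converting both to JDN: 2432967 vs 2432979; the smaller is the first.

first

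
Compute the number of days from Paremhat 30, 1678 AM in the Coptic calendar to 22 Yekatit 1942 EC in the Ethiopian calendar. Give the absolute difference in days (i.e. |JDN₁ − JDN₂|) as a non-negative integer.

First date → JDN 2437763; second date → JDN 2433342.
The interval is |2437763 − 2433342| = 4421 days.

4421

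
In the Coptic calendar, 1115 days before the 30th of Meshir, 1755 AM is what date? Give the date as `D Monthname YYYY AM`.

10 Meshir 1752 AM

JDN of the 30th of Meshir, 1755 AM = 2465857.
2465857 − 1115 = 2464742.
JDN 2464742 in the Coptic calendar is 10 Meshir 1752 AM.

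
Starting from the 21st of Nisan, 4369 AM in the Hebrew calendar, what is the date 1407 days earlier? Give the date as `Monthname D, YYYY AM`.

The starting date is JDN 1943587; 1943587 − 1407 = 1942180.
JDN 1942180 corresponds to Sivan 2, 4365 AM.

Sivan 2, 4365 AM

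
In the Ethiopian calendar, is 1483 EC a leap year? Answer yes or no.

yes

1483 mod 4 = 3; in the Ethiopian calendar a year is leap when year mod 4 = 3, so it is a leap year.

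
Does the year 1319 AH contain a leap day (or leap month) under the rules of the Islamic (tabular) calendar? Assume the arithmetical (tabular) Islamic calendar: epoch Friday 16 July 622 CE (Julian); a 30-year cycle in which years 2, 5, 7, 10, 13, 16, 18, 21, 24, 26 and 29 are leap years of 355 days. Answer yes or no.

yes

Year 1319 AH is year 29 of its 30-year cycle; leap positions are 2, 5, 7, 10, 13, 16, 18, 21, 24, 26, 29, so it is a leap year (355 days).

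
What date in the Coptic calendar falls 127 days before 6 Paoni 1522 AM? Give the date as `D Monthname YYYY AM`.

JDN of 6 Paoni 1522 AM = 2380850.
2380850 − 127 = 2380723.
JDN 2380723 in the Coptic calendar is 29 Tobi 1522 AM.

29 Tobi 1522 AM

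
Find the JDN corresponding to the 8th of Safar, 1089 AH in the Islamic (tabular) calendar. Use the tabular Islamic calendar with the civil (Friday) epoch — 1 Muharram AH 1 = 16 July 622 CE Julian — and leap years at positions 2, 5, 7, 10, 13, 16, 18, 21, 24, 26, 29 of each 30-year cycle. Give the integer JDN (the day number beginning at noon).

2334028

Equivalently 1 April 1678 (Gregorian).
JDN 2299161 is 15 October 1582 CE (Gregorian); the target day is +34867 days from there, so JDN = 2334028.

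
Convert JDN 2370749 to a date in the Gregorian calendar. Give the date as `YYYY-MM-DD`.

JDN 2451545 is 1 Jan 2000; 2370749 is −80796 days from there.

1778-10-15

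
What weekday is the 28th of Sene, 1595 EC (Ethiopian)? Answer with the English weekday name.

Wednesday

This is JDN 2306726 (2 July 1603 Gregorian).
2306726 ≡ 2 (mod 7); counting from Monday = 0 gives Wednesday.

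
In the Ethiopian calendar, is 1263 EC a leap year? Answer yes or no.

yes

1263 mod 4 = 3; in the Ethiopian calendar a year is leap when year mod 4 = 3, so it is a leap year.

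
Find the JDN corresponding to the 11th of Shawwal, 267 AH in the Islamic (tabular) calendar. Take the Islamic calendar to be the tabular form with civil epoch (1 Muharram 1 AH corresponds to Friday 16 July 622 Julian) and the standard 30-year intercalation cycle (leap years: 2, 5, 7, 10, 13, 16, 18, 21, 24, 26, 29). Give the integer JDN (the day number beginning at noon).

Equivalently 19 May 881 (proleptic Gregorian).
JDN 2400001 is 17 November 1858 CE (Gregorian), MJD 0; the target day is −357023 days from there, so JDN = 2042978.

2042978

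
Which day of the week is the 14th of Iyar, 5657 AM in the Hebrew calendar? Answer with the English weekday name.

Sunday

This is JDN 2414061 (16 May 1897 Gregorian).
Since JDN mod 7 = 6 (0 = Monday), the day is Sunday.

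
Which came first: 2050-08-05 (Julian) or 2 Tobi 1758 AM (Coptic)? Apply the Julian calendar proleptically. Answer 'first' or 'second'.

Converting both to JDN: 2470037 vs 2466895; the smaller is the second.

second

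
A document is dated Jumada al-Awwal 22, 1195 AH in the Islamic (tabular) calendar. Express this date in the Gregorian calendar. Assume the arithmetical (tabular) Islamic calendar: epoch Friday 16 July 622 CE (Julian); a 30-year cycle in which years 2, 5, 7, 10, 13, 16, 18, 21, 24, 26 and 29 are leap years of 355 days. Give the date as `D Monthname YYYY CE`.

16 May 1781 CE

Both dates share Julian Day Number 2371693; in the Gregorian calendar that is 16 May 1781 CE.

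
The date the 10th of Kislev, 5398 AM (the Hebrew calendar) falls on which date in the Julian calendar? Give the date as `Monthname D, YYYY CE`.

The source date corresponds to 27 November 1637 in the Gregorian calendar (JDN 2319293).
That day falls on 17 November 1637 CE in the Julian calendar.

November 17, 1637 CE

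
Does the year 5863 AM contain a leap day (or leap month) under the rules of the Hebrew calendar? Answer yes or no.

yes

Hebrew year 5863 is year 11 of its 19-year Metonic cycle; leap years are at positions 3, 6, 8, 11, 14, 17, 19, so it is a leap year (13 months).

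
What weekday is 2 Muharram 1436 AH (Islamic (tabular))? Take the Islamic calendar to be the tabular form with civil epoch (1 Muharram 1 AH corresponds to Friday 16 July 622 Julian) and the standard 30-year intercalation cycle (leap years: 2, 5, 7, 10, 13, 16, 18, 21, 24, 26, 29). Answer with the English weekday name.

This is JDN 2456957 (26 October 2014 Gregorian).
JDN 2456957 mod 7 = 6, and JDN 0 was a Monday, so this is a Sunday.

Sunday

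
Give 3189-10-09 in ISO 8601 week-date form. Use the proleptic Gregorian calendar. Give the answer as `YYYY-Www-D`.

The weekday is Monday (ISO weekday 1).
That Monday belongs to ISO week 41 of ISO year 3189.

3189-W41-1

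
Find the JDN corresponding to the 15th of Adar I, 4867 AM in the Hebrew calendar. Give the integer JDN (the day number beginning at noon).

2125429

In the proleptic Gregorian calendar the same day is 16 February 1107.
JDN 2451545 is 1 January 2000 CE (Gregorian); the target day is −326116 days from there, so JDN = 2125429.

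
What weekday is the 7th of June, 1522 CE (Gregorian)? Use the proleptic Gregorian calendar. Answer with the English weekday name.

Since JDN mod 7 = 2 (0 = Monday), the day is Wednesday.

Wednesday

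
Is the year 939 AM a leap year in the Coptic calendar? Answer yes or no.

yes

939 mod 4 = 3; in the Coptic calendar a year is leap when year mod 4 = 3, so it is a leap year.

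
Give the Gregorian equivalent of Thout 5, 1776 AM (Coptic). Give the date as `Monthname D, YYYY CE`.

September 16, 2059 CE

Both dates share Julian Day Number 2473353; in the Gregorian calendar that is 16 September 2059 CE.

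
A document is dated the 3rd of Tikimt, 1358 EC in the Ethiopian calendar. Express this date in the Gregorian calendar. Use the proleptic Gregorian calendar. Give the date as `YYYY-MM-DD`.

Julian Day Number of the source date = 2219897.
Converting JDN 2219897 to the Gregorian calendar gives 8 October 1365 CE.

1365-10-08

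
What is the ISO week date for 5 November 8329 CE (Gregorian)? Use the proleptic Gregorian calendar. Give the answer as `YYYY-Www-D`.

The weekday is Tuesday (ISO weekday 2).
That Tuesday belongs to ISO week 45 of ISO year 8329.

8329-W45-2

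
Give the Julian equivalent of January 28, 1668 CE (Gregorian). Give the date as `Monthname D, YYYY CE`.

The Julian–Gregorian offset here is 10 days (Julian trailing).
28 January 1668 Gregorian − 10 days → 18 January 1668 Julian.

January 18, 1668 CE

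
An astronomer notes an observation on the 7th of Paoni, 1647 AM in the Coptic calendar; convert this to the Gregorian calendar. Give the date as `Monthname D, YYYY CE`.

Julian Day Number of the source date = 2426507.
Converting JDN 2426507 to the Gregorian calendar gives 14 June 1931 CE.

June 14, 1931 CE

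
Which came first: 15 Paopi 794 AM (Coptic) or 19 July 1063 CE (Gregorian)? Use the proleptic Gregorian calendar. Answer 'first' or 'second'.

second

Converting both to JDN: 2114717 vs 2109512; the smaller is the second.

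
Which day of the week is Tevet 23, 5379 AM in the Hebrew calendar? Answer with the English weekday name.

Equivalently 9 January 1619 Gregorian, JDN 2312396.
2312396 ≡ 2 (mod 7); counting from Monday = 0 gives Wednesday.

Wednesday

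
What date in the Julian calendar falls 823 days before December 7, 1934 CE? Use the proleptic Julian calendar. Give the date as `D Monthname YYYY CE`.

The starting date is JDN 2427792; 2427792 − 823 = 2426969.
JDN 2426969 corresponds to 5 September 1932 CE.

5 September 1932 CE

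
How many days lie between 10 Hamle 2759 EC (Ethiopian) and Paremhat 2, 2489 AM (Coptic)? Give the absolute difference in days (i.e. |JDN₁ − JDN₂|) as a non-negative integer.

2064

JDN of the first date = 2731889.
JDN of the second date = 2733953.
|2733953 − 2731889| = 2064.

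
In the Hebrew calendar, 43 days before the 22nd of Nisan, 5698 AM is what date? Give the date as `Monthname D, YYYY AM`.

Adar II 8, 5698 AM

The starting date is JDN 2429012; 2429012 − 43 = 2428969.
JDN 2428969 corresponds to Adar II 8, 5698 AM.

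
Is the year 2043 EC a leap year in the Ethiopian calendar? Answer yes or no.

2043 mod 4 = 3; in the Ethiopian calendar a year is leap when year mod 4 = 3, so it is a leap year.

yes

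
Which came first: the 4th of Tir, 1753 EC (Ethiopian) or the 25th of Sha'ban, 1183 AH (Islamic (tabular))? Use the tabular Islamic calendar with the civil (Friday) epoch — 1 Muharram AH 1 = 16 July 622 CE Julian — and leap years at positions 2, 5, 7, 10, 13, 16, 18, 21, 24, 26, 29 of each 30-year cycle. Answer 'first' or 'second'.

first

The two dates have Julian Day Numbers 2364262 and 2367532 respectively.
Since 2364262 < 2367532, the first date comes first.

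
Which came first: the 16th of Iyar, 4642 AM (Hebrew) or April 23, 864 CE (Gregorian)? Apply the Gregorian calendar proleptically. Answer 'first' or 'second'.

First date → JDN 2043336; second date → JDN 2036743.
JDN 2036743 < JDN 2043336, so the second date is earlier.

second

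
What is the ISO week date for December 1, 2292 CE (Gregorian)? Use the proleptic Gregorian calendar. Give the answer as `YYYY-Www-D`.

The weekday is Thursday (ISO weekday 4).
That Thursday belongs to ISO week 48 of ISO year 2292.

2292-W48-4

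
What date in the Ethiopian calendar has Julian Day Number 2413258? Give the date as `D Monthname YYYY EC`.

The Gregorian equivalent of JDN 2413258 is 5 March 1895.
In the Ethiopian calendar that day is 27 Yekatit 1887 EC.

27 Yekatit 1887 EC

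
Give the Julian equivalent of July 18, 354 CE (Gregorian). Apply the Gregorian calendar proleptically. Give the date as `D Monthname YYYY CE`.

17 July 354 CE

The Julian–Gregorian offset here is 1 day (Julian trailing).
18 July 354 Gregorian − 1 day → 17 July 354 Julian.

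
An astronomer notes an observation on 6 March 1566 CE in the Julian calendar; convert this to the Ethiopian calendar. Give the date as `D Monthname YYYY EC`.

Julian Day Number of the source date = 2293104.
Converting JDN 2293104 to the Ethiopian calendar gives 10 Megabit 1558 EC.

10 Megabit 1558 EC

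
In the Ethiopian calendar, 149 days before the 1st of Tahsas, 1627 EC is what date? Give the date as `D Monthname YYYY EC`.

7 Hamle 1626 EC

Counting 149 days back from JDN 2318207 reaches JDN 2318058, which is 7 Hamle 1626 EC.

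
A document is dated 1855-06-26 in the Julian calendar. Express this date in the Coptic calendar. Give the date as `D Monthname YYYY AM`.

The source date corresponds to 8 July 1855 in the Gregorian calendar (JDN 2398773).
That day falls on 2 Epip 1571 AM in the Coptic calendar.

2 Epip 1571 AM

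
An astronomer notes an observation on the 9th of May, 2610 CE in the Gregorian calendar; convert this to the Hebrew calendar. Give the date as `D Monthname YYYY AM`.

Both dates share Julian Day Number 2674471; in the Hebrew calendar that is 24 Iyar 6370 AM.

24 Iyar 6370 AM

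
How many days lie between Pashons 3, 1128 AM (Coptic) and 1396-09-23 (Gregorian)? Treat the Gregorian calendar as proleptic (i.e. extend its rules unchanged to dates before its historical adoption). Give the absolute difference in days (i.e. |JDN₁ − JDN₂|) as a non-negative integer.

JDN of the first date = 2236909.
JDN of the second date = 2231205.
|2231205 − 2236909| = 5704.

5704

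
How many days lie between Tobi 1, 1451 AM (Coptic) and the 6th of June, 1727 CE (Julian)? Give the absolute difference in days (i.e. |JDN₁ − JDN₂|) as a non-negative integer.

2761

First date → JDN 2354762; second date → JDN 2352001.
The interval is |2354762 − 2352001| = 2761 days.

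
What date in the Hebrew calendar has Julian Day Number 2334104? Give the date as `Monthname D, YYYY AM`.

The Gregorian equivalent of JDN 2334104 is 16 June 1678.
In the Hebrew calendar that day is Sivan 26, 5438 AM.

Sivan 26, 5438 AM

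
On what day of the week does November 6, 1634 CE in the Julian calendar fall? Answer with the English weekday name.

In the Gregorian calendar this is 16 November 1634 (JDN 2318186).
JDN 2318186 mod 7 = 3, and JDN 0 was a Monday, so this is a Thursday.

Thursday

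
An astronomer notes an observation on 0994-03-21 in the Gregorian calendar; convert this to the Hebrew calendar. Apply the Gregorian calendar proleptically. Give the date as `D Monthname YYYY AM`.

2 Nisan 4754 AM

Both dates share Julian Day Number 2084191; in the Hebrew calendar that is 2 Nisan 4754 AM.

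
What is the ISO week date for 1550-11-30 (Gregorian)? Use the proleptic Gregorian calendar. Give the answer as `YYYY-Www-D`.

1550-W48-4

The weekday is Thursday (ISO weekday 4).
That Thursday belongs to ISO week 48 of ISO year 1550.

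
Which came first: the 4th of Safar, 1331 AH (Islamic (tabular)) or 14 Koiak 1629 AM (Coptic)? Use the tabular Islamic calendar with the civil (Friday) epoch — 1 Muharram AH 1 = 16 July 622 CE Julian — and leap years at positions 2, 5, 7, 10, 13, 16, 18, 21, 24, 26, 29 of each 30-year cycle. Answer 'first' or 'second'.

second

First date → JDN 2419781; second date → JDN 2419760.
JDN 2419760 < JDN 2419781, so the second date is earlier.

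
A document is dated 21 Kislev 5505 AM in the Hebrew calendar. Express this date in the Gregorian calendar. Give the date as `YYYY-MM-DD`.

1744-11-26

Julian Day Number of the source date = 2358373.
Converting JDN 2358373 to the Gregorian calendar gives 26 November 1744 CE.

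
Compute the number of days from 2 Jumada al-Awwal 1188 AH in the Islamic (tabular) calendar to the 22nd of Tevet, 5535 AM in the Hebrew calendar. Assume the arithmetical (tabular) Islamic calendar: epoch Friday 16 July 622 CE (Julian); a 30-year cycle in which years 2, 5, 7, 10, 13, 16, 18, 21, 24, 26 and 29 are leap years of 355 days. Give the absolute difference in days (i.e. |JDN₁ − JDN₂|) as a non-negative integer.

167

JDN of the first date = 2369192.
JDN of the second date = 2369359.
|2369359 − 2369192| = 167.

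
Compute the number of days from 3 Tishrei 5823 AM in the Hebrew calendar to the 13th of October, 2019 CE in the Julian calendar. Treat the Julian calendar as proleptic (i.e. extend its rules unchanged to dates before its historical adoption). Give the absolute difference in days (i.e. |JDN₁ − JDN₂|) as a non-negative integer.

15687

First date → JDN 2474470; second date → JDN 2458783.
The interval is |2474470 − 2458783| = 15687 days.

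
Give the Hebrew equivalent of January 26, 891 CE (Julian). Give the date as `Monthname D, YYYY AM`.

Both dates share Julian Day Number 2046521; in the Hebrew calendar that is 11 Shevat 4651 AM.

Shevat 11, 4651 AM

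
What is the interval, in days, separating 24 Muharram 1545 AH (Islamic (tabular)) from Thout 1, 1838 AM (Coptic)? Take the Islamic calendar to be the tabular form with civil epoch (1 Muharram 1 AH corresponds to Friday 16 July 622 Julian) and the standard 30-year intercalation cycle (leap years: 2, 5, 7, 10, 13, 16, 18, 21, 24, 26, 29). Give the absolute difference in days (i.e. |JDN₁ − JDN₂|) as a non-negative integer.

389

First date → JDN 2495605; second date → JDN 2495994.
The interval is |2495605 − 2495994| = 389 days.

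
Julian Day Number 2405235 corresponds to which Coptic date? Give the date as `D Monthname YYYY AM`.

9 Paremhat 1589 AM

JDN 2405235 is 17 March 1873 in the Gregorian calendar.
In the Coptic calendar that day is 9 Paremhat 1589 AM.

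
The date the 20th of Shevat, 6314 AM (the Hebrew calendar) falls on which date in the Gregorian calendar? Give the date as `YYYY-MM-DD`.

2554-01-24

Julian Day Number of the source date = 2653913.
Converting JDN 2653913 to the Gregorian calendar gives 24 January 2554 CE.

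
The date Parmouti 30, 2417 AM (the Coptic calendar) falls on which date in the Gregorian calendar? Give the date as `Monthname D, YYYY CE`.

Julian Day Number of the source date = 2707713.
Converting JDN 2707713 to the Gregorian calendar gives 14 May 2701 CE.

May 14, 2701 CE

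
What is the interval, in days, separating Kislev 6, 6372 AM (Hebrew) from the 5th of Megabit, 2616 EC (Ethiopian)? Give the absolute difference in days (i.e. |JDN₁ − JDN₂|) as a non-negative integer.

JDN of the first date = 2675045.
JDN of the second date = 2679534.
|2679534 − 2675045| = 4489.

4489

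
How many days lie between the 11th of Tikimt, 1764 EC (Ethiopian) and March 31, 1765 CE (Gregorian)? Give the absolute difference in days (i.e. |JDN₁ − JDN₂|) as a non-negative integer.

JDN of the first date = 2368197.
JDN of the second date = 2365803.
|2365803 − 2368197| = 2394.

2394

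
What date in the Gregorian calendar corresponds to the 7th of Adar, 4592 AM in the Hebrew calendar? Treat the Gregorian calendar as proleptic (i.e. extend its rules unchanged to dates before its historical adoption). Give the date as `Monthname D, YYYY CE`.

Both dates share Julian Day Number 2024989; in the Gregorian calendar that is 17 February 832 CE.

February 17, 832 CE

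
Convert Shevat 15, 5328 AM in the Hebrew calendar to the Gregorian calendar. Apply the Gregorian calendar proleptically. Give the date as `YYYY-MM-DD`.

1568-01-25

Both dates share Julian Day Number 2293784; in the Gregorian calendar that is 25 January 1568 CE.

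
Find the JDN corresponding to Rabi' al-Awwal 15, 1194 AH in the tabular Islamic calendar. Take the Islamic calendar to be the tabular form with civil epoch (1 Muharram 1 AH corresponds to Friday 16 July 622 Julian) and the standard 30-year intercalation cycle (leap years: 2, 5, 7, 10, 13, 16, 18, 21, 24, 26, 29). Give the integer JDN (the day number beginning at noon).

2371272

In the Gregorian calendar the same day is 21 March 1780.
JDN 2451545 is 1 January 2000 CE (Gregorian); the target day is −80273 days from there, so JDN = 2371272.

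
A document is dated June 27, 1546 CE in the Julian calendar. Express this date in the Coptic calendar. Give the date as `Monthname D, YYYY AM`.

Epip 3, 1262 AM

The source date corresponds to 7 July 1546 in the proleptic Gregorian calendar (JDN 2285912).
That day falls on 3 Epip 1262 AM in the Coptic calendar.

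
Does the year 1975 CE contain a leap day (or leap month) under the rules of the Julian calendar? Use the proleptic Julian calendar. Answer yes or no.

no

1975 mod 4 = 3, so it is a common year in the Julian calendar.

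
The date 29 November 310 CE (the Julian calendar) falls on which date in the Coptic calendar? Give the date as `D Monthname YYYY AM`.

Julian Day Number of the source date = 1834618.
Converting JDN 1834618 to the Coptic calendar gives 3 Koiak 27 AM.

3 Koiak 27 AM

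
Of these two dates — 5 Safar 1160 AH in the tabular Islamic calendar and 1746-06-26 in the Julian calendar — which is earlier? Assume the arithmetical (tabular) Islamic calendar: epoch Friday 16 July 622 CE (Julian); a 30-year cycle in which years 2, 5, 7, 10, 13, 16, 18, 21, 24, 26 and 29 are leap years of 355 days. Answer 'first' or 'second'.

Converting both to JDN: 2359185 vs 2358961; the smaller is the second.

second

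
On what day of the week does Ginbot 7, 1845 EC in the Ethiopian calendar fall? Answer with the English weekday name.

Saturday

Equivalently 14 May 1853 Gregorian, JDN 2397988.
2397988 ≡ 5 (mod 7); counting from Monday = 0 gives Saturday.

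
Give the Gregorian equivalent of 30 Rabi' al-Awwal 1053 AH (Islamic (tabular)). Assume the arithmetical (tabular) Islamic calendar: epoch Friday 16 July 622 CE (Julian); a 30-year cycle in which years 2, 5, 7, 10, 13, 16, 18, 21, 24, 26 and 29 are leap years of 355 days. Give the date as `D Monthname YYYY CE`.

Both dates share Julian Day Number 2321322; in the Gregorian calendar that is 18 June 1643 CE.

18 June 1643 CE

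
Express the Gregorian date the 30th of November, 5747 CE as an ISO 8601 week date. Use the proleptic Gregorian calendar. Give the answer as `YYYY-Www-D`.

The weekday is Thursday (ISO weekday 4).
That Thursday belongs to ISO week 48 of ISO year 5747.

5747-W48-4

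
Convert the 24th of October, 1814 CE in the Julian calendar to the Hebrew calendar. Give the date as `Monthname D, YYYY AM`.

Cheshvan 22, 5575 AM

The source date corresponds to 5 November 1814 in the Gregorian calendar (JDN 2383918).
That day falls on 22 Cheshvan 5575 AM in the Hebrew calendar.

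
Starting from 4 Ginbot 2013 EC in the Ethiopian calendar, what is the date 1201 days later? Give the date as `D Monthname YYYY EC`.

19 Nehase 2016 EC

JDN of 4 Ginbot 2013 EC = 2459347.
2459347 + 1201 = 2460548.
JDN 2460548 in the Ethiopian calendar is 19 Nehase 2016 EC.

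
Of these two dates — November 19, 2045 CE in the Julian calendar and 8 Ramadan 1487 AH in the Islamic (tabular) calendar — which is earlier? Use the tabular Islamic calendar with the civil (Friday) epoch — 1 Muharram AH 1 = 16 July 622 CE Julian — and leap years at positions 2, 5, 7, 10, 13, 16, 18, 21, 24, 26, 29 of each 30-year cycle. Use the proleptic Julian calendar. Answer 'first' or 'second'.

first

First date → JDN 2468317; second date → JDN 2475272.
JDN 2468317 < JDN 2475272, so the first date is earlier.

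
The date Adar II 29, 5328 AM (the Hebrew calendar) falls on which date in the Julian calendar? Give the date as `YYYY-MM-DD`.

1568-03-29

Julian Day Number of the source date = 2293858.
Converting JDN 2293858 to the Julian calendar gives 29 March 1568 CE.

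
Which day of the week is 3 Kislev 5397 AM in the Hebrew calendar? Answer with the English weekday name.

This is JDN 2318931 (30 November 1636 Gregorian).
Since JDN mod 7 = 6 (0 = Monday), the day is Sunday.

Sunday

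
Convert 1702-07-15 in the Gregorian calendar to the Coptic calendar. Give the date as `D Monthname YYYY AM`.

Both dates share Julian Day Number 2342898; in the Coptic calendar that is 10 Epip 1418 AM.

10 Epip 1418 AM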